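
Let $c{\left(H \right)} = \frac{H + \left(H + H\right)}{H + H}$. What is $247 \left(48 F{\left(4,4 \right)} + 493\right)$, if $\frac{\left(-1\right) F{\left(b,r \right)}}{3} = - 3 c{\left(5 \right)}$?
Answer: $281827$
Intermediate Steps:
$c{\left(H \right)} = \frac{3}{2}$ ($c{\left(H \right)} = \frac{H + 2 H}{2 H} = 3 H \frac{1}{2 H} = \frac{3}{2}$)
$F{\left(b,r \right)} = \frac{27}{2}$ ($F{\left(b,r \right)} = - 3 \left(\left(-3\right) \frac{3}{2}\right) = \left(-3\right) \left(- \frac{9}{2}\right) = \frac{27}{2}$)
$247 \left(48 F{\left(4,4 \right)} + 493\right) = 247 \left(48 \cdot \frac{27}{2} + 493\right) = 247 \left(648 + 493\right) = 247 \cdot 1141 = 281827$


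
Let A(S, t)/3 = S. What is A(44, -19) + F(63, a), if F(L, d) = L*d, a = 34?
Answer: 2274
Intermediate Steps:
A(S, t) = 3*S
A(44, -19) + F(63, a) = 3*44 + 63*34 = 132 + 2142 = 2274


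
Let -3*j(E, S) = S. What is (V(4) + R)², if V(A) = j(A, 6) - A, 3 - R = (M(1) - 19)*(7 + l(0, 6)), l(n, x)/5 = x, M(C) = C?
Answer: 439569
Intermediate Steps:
j(E, S) = -S/3
l(n, x) = 5*x
R = 669 (R = 3 - (1 - 19)*(7 + 5*6) = 3 - (-18)*(7 + 30) = 3 - (-18)*37 = 3 - 1*(-666) = 3 + 666 = 669)
V(A) = -2 - A (V(A) = -⅓*6 - A = -2 - A)
(V(4) + R)² = ((-2 - 1*4) + 669)² = ((-2 - 4) + 669)² = (-6 + 669)² = 663² = 439569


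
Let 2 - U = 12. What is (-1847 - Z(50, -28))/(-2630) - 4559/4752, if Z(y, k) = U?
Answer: -1630373/6248880 ≈ -0.26091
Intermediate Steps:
U = -10 (U = 2 - 1*12 = 2 - 12 = -10)
Z(y, k) = -10
(-1847 - Z(50, -28))/(-2630) - 4559/4752 = (-1847 - 1*(-10))/(-2630) - 4559/4752 = (-1847 + 10)*(-1/2630) - 4559*1/4752 = -1837*(-1/2630) - 4559/4752 = 1837/2630 - 4559/4752 = -1630373/6248880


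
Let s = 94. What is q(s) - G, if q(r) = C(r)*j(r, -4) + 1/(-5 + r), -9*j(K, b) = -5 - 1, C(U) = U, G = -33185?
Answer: 8877130/267 ≈ 33248.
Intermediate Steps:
j(K, b) = ⅔ (j(K, b) = -(-5 - 1)/9 = -⅑*(-6) = ⅔)
q(r) = 1/(-5 + r) + 2*r/3 (q(r) = r*(⅔) + 1/(-5 + r) = 2*r/3 + 1/(-5 + r) = 1/(-5 + r) + 2*r/3)
q(s) - G = (3 - 10*94 + 2*94²)/(3*(-5 + 94)) - 1*(-33185) = (⅓)*(3 - 940 + 2*8836)/89 + 33185 = (⅓)*(1/89)*(3 - 940 + 17672) + 33185 = (⅓)*(1/89)*16735 + 33185 = 16735/267 + 33185 = 8877130/267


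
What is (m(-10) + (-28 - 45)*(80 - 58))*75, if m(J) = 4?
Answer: -120150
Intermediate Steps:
(m(-10) + (-28 - 45)*(80 - 58))*75 = (4 + (-28 - 45)*(80 - 58))*75 = (4 - 73*22)*75 = (4 - 1606)*75 = -1602*75 = -120150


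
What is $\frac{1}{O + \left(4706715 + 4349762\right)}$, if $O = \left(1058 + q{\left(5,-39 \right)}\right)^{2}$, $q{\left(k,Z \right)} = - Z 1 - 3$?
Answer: $\frac{1}{10253313} \approx 9.7529 \cdot 10^{-8}$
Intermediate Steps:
$q{\left(k,Z \right)} = -3 - Z$ ($q{\left(k,Z \right)} = - Z - 3 = -3 - Z$)
$O = 1196836$ ($O = \left(1058 - -36\right)^{2} = \left(1058 + \left(-3 + 39\right)\right)^{2} = \left(1058 + 36\right)^{2} = 1094^{2} = 1196836$)
$\frac{1}{O + \left(4706715 + 4349762\right)} = \frac{1}{1196836 + \left(4706715 + 4349762\right)} = \frac{1}{1196836 + 9056477} = \frac{1}{10253313}$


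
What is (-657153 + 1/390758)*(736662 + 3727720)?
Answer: -573199398152002843/195379 ≈ -2.9338e+12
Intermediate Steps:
(-657153 + 1/390758)*(736662 + 3727720) = (-657153 + 1/390758)*4464382 = -256787791973/390758*4464382 = -573199398152002843/195379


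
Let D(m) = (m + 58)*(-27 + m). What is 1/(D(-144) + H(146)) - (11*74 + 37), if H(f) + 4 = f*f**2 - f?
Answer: -2660814891/3126692 ≈ -851.00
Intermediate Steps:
D(m) = (-27 + m)*(58 + m) (D(m) = (58 + m)*(-27 + m) = (-27 + m)*(58 + m))
H(f) = -4 + f**3 - f (H(f) = -4 + (f*f**2 - f) = -4 + (f**3 - f) = -4 + f**3 - f)
1/(D(-144) + H(146)) - (11*74 + 37) = 1/((-1566 + (-144)**2 + 31*(-144)) + (-4 + 146**3 - 1*146)) - (11*74 + 37) = 1/((-1566 + 20736 - 4464) + (-4 + 3112136 - 146)) - (814 + 37) = 1/(14706 + 3111986) - 1*851 = 1/3126692 - 851 = -2660814891/3126692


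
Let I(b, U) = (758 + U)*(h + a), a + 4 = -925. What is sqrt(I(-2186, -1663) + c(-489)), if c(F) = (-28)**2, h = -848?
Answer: sqrt(1608969) ≈ 1268.5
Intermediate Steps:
a = -929 (a = -4 - 925 = -929)
I(b, U) = -1346966 - 1777*U (I(b, U) = (758 + U)*(-848 - 929) = (758 + U)*(-1777) = -1346966 - 1777*U)
c(F) = 784
sqrt(I(-2186, -1663) + c(-489)) = sqrt((-1346966 - 1777*(-1663)) + 784) = sqrt((-1346966 + 2955151) + 784) = sqrt(1608185 + 784) = sqrt(1608969)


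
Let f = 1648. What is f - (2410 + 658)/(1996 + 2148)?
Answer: 1706561/1036 ≈ 1647.3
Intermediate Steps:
f - (2410 + 658)/(1996 + 2148) = 1648 - (2410 + 658)/(1996 + 2148) = 1648 - 3068/4144 = 1648 - 1*767/1036 = 1648 - 767/1036 = 1706561/1036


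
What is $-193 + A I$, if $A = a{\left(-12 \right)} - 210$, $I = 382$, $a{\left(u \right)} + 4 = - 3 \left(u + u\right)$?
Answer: $-54437$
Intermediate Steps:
$a{\left(u \right)} = -4 - 6 u$ ($a{\left(u \right)} = -4 - 3 \left(u + u\right) = -4 - 3 \cdot 2 u = -4 - 6 u$)
$A = -142$ ($A = \left(-4 - -72\right) - 210 = \left(-4 + 72\right) - 210 = 68 - 210 = -142$)
$-193 + A I = -193 - 54244 = -54437$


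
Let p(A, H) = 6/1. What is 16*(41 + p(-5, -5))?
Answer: 752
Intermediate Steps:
p(A, H) = 6 (p(A, H) = 6*1 = 6)
16*(41 + p(-5, -5)) = 16*(41 + 6) = 16*47 = 752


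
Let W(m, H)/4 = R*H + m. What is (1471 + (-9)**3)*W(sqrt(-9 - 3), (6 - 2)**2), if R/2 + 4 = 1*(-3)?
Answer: -664832 + 5936*I*sqrt(3) ≈ -6.6483e+5 + 10281.0*I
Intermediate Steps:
R = -14 (R = -8 + 2*(1*(-3)) = -8 + 2*(-3) = -8 - 6 = -14)
W(m, H) = -56*H + 4*m (W(m, H) = 4*(-14*H + m) = 4*(m - 14*H) = -56*H + 4*m)
(1471 + (-9)**3)*W(sqrt(-9 - 3), (6 - 2)**2) = (1471 + (-9)**3)*(-56*(6 - 2)**2 + 4*sqrt(-9 - 3)) = (1471 - 729)*(-56*4**2 + 4*sqrt(-12)) = 742*(-56*16 + 4*(2*I*sqrt(3))) = 742*(-896 + 8*I*sqrt(3)) = -664832 + 5936*I*sqrt(3)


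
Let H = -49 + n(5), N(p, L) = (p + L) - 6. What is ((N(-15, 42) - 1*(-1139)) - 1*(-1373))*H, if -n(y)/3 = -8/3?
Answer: -103853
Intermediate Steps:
N(p, L) = -6 + L + p (N(p, L) = (L + p) - 6 = -6 + L + p)
n(y) = 8 (n(y) = -(-24)/3 = -3*(-8/3) = 8)
H = -41 (H = -49 + 8 = -41)
((N(-15, 42) - 1*(-1139)) - 1*(-1373))*H = (((-6 + 42 - 15) - 1*(-1139)) - 1*(-1373))*(-41) = ((21 + 1139) + 1373)*(-41) = (1160 + 1373)*(-41) = 2533*(-41) = -103853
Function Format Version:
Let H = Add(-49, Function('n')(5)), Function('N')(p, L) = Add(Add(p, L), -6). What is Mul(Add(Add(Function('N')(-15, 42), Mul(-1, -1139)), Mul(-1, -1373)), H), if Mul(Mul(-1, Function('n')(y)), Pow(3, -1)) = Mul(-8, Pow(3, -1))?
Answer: -103853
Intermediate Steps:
Function('N')(p, L) = Add(-6, L, p) (Function('N')(p, L) = Add(Add(L, p), -6) = Add(-6, L, p))
Function('n')(y) = 8 (Function('n')(y) = Mul(-3, Mul(-8, Pow(3, -1))) = Mul(-3, Mul(-8, Rational(1, 3))) = Mul(-3, Rational(-8, 3)) = 8)
H = -41 (H = Add(-49, 8) = -41)
Mul(Add(Add(Function('N')(-15, 42), Mul(-1, -1139)), Mul(-1, -1373)), H) = Mul(Add(Add(Add(-6, 42, -15), Mul(-1, -1139)), Mul(-1, -1373)), -41) = Mul(Add(Add(21, 1139), 1373), -41) = Mul(Add(1160, 1373), -41) = Mul(2533, -41) = -103853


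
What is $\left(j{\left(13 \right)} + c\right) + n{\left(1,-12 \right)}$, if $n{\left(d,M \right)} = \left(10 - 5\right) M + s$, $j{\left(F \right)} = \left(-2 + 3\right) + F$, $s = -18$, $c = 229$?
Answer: $165$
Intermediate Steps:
$j{\left(F \right)} = 1 + F$
$n{\left(d,M \right)} = -18 + 5 M$ ($n{\left(d,M \right)} = \left(10 - 5\right) M - 18 = 5 M - 18 = -18 + 5 M$)
$\left(j{\left(13 \right)} + c\right) + n{\left(1,-12 \right)} = \left(\left(1 + 13\right) + 229\right) + \left(-18 + 5 \left(-12\right)\right) = \left(14 + 229\right) - 78 = 243 - 78 = 165$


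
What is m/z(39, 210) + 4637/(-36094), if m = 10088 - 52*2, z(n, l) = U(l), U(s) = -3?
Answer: -120125469/36094 ≈ -3328.1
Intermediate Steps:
z(n, l) = -3
m = 9984 (m = 10088 - 104 = 9984)
m/z(39, 210) + 4637/(-36094) = 9984/(-3) + 4637/(-36094) = 9984*(-1/3) + 4637*(-1/36094) = -3328 - 4637/36094 = -120125469/36094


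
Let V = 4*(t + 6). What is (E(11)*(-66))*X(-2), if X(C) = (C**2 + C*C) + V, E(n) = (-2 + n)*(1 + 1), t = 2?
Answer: -47520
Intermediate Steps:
V = 32 (V = 4*(2 + 6) = 4*8 = 32)
E(n) = -4 + 2*n (E(n) = (-2 + n)*2 = -4 + 2*n)
X(C) = 32 + 2*C**2 (X(C) = (C**2 + C*C) + 32 = (C**2 + C**2) + 32 = 2*C**2 + 32 = 32 + 2*C**2)
(E(11)*(-66))*X(-2) = ((-4 + 2*11)*(-66))*(32 + 2*(-2)**2) = ((-4 + 22)*(-66))*(32 + 2*4) = (18*(-66))*(32 + 8) = -1188*40 = -47520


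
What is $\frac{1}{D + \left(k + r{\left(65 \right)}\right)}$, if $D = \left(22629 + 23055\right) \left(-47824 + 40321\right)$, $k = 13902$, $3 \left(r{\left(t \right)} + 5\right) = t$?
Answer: $- \frac{3}{1028259400} \approx -2.9176 \cdot 10^{-9}$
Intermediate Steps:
$r{\left(t \right)} = -5 + \frac{t}{3}$
$D = -342767052$ ($D = 45684 \left(-7503\right) = -342767052$)
$\frac{1}{D + \left(k + r{\left(65 \right)}\right)} = \frac{1}{-342767052 + \left(13902 + \left(-5 + \frac{1}{3} \cdot 65\right)\right)} = \frac{1}{-342767052 + \left(13902 + \left(-5 + \frac{65}{3}\right)\right)} = \frac{1}{-342767052 + \left(13902 + \frac{50}{3}\right)} = \frac{1}{-342767052 + \frac{41756}{3}} = \frac{1}{- \frac{1028259400}{3}} = - \frac{3}{1028259400}$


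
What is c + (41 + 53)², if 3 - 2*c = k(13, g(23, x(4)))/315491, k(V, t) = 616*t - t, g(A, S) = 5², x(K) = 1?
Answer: 2788144025/315491 ≈ 8837.5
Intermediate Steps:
g(A, S) = 25
k(V, t) = 615*t
c = 465549/315491 (c = 3/2 - 615*25/(2*315491) = 3/2 - 15375/(2*315491) = 3/2 - ½*15375/315491 = 3/2 - 15375/630982 = 465549/315491 ≈ 1.4756)
c + (41 + 53)² = 465549/315491 + (41 + 53)² = 465549/315491 + 94² = 465549/315491 + 8836 = 2788144025/315491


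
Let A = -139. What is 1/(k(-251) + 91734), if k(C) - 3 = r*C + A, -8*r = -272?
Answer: 1/83064 ≈ 1.2039e-5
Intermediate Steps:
r = 34 (r = -⅛*(-272) = 34)
k(C) = -136 + 34*C (k(C) = 3 + (34*C - 139) = 3 + (-139 + 34*C) = -136 + 34*C)
1/(k(-251) + 91734) = 1/((-136 + 34*(-251)) + 91734) = 1/((-136 - 8534) + 91734) = 1/(-8670 + 91734) = 1/83064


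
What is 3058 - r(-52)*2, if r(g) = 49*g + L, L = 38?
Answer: 8078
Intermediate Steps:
r(g) = 38 + 49*g (r(g) = 49*g + 38 = 38 + 49*g)
3058 - r(-52)*2 = 3058 - (38 + 49*(-52))*2 = 3058 - (38 - 2548)*2 = 3058 - (-2510)*2 = 3058 - 1*(-5020) = 3058 + 5020 = 8078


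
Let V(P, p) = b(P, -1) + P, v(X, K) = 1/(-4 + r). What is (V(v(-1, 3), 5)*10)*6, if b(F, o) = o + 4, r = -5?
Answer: 520/3 ≈ 173.33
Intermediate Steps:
v(X, K) = -⅑ (v(X, K) = 1/(-4 - 5) = 1/(-9) = -⅑)
b(F, o) = 4 + o
V(P, p) = 3 + P (V(P, p) = (4 - 1) + P = 3 + P)
(V(v(-1, 3), 5)*10)*6 = ((3 - ⅑)*10)*6 = ((26/9)*10)*6 = (260/9)*6 = 520/3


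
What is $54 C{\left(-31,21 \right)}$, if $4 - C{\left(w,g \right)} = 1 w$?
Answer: $1890$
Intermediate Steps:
$C{\left(w,g \right)} = 4 - w$ ($C{\left(w,g \right)} = 4 - 1 w = 4 - w$)
$54 C{\left(-31,21 \right)} = 54 \left(4 - -31\right) = 54 \left(4 + 31\right) = 54 \cdot 35 = 1890$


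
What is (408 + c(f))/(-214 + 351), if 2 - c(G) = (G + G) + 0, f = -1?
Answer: 412/137 ≈ 3.0073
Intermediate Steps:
c(G) = 2 - 2*G (c(G) = 2 - ((G + G) + 0) = 2 - (2*G + 0) = 2 - 2*G)
(408 + c(f))/(-214 + 351) = (408 + (2 - 2*(-1)))/(-214 + 351) = (408 + (2 + 2))/137 = (408 + 4)*(1/137) = 412*(1/137) = 412/137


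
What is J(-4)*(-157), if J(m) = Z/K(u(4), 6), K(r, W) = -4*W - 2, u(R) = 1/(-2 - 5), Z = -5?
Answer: -785/26 ≈ -30.192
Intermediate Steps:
u(R) = -⅐ (u(R) = 1/(-7) = -⅐)
K(r, W) = -2 - 4*W
J(m) = 5/26 (J(m) = -5/(-2 - 4*6) = -5/(-2 - 24) = -5/(-26) = -5*(-1/26) = 5/26)
J(-4)*(-157) = (5/26)*(-157) = -785/26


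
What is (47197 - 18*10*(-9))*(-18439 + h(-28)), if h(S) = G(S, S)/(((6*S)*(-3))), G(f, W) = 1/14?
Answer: -6351364245311/7056 ≈ -9.0014e+8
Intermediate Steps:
G(f, W) = 1/14
h(S) = -1/(252*S) (h(S) = 1/(14*(((6*S)*(-3)))) = 1/(14*((-18*S))) = (-1/(18*S))/14 = -1/(252*S))
(47197 - 18*10*(-9))*(-18439 + h(-28)) = (47197 - 18*10*(-9))*(-18439 - 1/252/(-28)) = (47197 - 180*(-9))*(-18439 - 1/252*(-1/28)) = (47197 + 1620)*(-18439 + 1/7056) = 48817*(-130105583/7056) = -6351364245311/7056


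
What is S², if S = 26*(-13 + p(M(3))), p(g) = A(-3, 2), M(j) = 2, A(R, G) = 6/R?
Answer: 152100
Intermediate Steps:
p(g) = -2 (p(g) = 6/(-3) = 6*(-⅓) = -2)
S = -390 (S = 26*(-13 - 2) = 26*(-15) = -390)
S² = (-390)² = 152100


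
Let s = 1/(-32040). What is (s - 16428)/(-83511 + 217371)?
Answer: -526353121/4288874400 ≈ -0.12273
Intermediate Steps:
s = -1/32040 ≈ -3.1211e-5
(s - 16428)/(-83511 + 217371) = (-1/32040 - 16428)/(-83511 + 217371) = -526353121/32040/133860 = -526353121/32040*1/133860 = -526353121/4288874400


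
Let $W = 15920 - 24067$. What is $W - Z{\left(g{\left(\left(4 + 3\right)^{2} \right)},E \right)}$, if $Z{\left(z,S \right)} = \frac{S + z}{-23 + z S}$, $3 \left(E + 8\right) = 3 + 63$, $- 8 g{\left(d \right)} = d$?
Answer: $- \frac{2362609}{290} \approx -8146.9$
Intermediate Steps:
$g{\left(d \right)} = - \frac{d}{8}$
$E = 14$ ($E = -8 + \frac{3 + 63}{3} = -8 + \frac{1}{3} \cdot 66 = -8 + 22 = 14$)
$Z{\left(z,S \right)} = \frac{S + z}{-23 + S z}$
$W = -8147$ ($W = 15920 - 24067 = -8147$)
$W - Z{\left(g{\left(\left(4 + 3\right)^{2} \right)},E \right)} = -8147 - \frac{14 - \frac{\left(4 + 3\right)^{2}}{8}}{-23 + 14 \left(- \frac{\left(4 + 3\right)^{2}}{8}\right)} = -8147 - \frac{14 - \frac{7^{2}}{8}}{-23 + 14 \left(- \frac{7^{2}}{8}\right)} = -8147 - \frac{14 - \frac{49}{8}}{-23 + 14 \left(\left(- \frac{1}{8}\right) 49\right)} = -8147 - \frac{14 - \frac{49}{8}}{-23 + 14 \left(- \frac{49}{8}\right)} = -8147 - \frac{1}{-23 - \frac{343}{4}} \cdot \frac{63}{8} = -8147 - \frac{1}{- \frac{435}{4}} \cdot \frac{63}{8} = -8147 - \left(- \frac{4}{435}\right) \frac{63}{8} = -8147 - - \frac{21}{290} = -8147 + \frac{21}{290} = - \frac{2362609}{290}$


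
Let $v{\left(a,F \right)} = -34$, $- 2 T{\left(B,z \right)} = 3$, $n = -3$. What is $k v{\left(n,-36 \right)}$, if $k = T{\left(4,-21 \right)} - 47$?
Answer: $1649$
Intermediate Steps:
$T{\left(B,z \right)} = - \frac{3}{2}$ ($T{\left(B,z \right)} = \left(- \frac{1}{2}\right) 3 = - \frac{3}{2}$)
$k = - \frac{97}{2}$ ($k = - \frac{3}{2} - 47 = - \frac{97}{2} \approx -48.5$)
$k v{\left(n,-36 \right)} = \left(- \frac{97}{2}\right) \left(-34\right) = 1649$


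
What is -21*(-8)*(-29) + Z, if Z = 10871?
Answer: 5999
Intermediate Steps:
-21*(-8)*(-29) + Z = -21*(-8)*(-29) + 10871 = 168*(-29) + 10871 = -4872 + 10871 = 5999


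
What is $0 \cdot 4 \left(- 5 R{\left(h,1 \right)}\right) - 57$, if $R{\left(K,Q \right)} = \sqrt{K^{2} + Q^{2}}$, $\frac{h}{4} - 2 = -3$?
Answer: $-57$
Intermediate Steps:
$h = -4$ ($h = 8 + 4 \left(-3\right) = 8 - 12 = -4$)
$0 \cdot 4 \left(- 5 R{\left(h,1 \right)}\right) - 57 = 0 \cdot 4 \left(- 5 \sqrt{\left(-4\right)^{2} + 1^{2}}\right) - 57 = 0 \left(- 5 \sqrt{16 + 1}\right) - 57 = 0 \left(- 5 \sqrt{17}\right) - 57 = 0 - 57 = -57$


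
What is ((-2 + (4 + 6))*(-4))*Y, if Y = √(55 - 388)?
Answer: -96*I*√37 ≈ -583.95*I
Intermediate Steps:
Y = 3*I*√37 (Y = √(-333) = 3*I*√37 ≈ 18.248*I)
((-2 + (4 + 6))*(-4))*Y = ((-2 + (4 + 6))*(-4))*(3*I*√37) = ((-2 + 10)*(-4))*(3*I*√37) = (8*(-4))*(3*I*√37) = -96*I*√37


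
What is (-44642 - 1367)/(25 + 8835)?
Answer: -46009/8860 ≈ -5.1929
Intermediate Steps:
(-44642 - 1367)/(25 + 8835) = -46009/8860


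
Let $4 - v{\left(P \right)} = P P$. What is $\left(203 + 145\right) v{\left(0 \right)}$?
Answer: $1392$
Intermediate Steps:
$v{\left(P \right)} = 4 - P^{2}$ ($v{\left(P \right)} = 4 - P P = 4 - P^{2}$)
$\left(203 + 145\right) v{\left(0 \right)} = \left(203 + 145\right) \left(4 - 0^{2}\right) = 348 \left(4 - 0\right) = 348 \left(4 + 0\right) = 348 \cdot 4 = 1392$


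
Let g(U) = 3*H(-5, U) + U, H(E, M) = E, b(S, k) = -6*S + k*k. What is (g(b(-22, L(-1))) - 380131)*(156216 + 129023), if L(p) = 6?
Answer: -108384544742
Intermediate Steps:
b(S, k) = k**2 - 6*S (b(S, k) = -6*S + k**2 = k**2 - 6*S)
g(U) = -15 + U (g(U) = 3*(-5) + U = -15 + U)
(g(b(-22, L(-1))) - 380131)*(156216 + 129023) = ((-15 + (6**2 - 6*(-22))) - 380131)*(156216 + 129023) = ((-15 + (36 + 132)) - 380131)*285239 = ((-15 + 168) - 380131)*285239 = (153 - 380131)*285239 = -379978*285239 = -108384544742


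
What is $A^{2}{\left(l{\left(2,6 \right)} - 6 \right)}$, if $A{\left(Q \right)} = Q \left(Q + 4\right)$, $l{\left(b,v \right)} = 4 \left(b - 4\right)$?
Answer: $19600$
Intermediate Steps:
$l{\left(b,v \right)} = -16 + 4 b$ ($l{\left(b,v \right)} = 4 \left(b - 4\right) = 4 \left(-4 + b\right) = -16 + 4 b$)
$A{\left(Q \right)} = Q \left(4 + Q\right)$
$A^{2}{\left(l{\left(2,6 \right)} - 6 \right)} = \left(\left(\left(-16 + 4 \cdot 2\right) - 6\right) \left(4 + \left(\left(-16 + 4 \cdot 2\right) - 6\right)\right)\right)^{2} = \left(\left(\left(-16 + 8\right) - 6\right) \left(4 + \left(\left(-16 + 8\right) - 6\right)\right)\right)^{2} = \left(\left(-8 - 6\right) \left(4 - 14\right)\right)^{2} = \left(- 14 \left(4 - 14\right)\right)^{2} = \left(\left(-14\right) \left(-10\right)\right)^{2} = 140^{2} = 19600$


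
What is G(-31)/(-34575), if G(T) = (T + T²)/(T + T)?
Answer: 1/2305 ≈ 0.00043384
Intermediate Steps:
G(T) = (T + T²)/(2*T) (G(T) = (T + T²)/((2*T)) = (T + T²)*(1/(2*T)) = (T + T²)/(2*T))
G(-31)/(-34575) = (½ + (½)*(-31))/(-34575) = (½ - 31/2)*(-1/34575) = -15*(-1/34575) = 1/2305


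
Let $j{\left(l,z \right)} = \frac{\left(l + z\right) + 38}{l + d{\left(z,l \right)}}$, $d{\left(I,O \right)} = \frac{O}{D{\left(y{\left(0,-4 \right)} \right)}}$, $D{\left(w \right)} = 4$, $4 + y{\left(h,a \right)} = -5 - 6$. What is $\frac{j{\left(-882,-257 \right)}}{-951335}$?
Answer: $- \frac{734}{699231225} \approx -1.0497 \cdot 10^{-6}$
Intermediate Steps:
$y{\left(h,a \right)} = -15$ ($y{\left(h,a \right)} = -4 - 11 = -15$)
$d{\left(I,O \right)} = \frac{O}{4}$
$j{\left(l,z \right)} = \frac{4 \left(38 + l + z\right)}{5 l}$ ($j{\left(l,z \right)} = \frac{\left(l + z\right) + 38}{l + \frac{l}{4}} = \frac{38 + l + z}{\frac{5}{4} l} = \left(38 + l + z\right) \frac{4}{5 l} = \frac{4 \left(38 + l + z\right)}{5 l}$)
$\frac{j{\left(-882,-257 \right)}}{-951335} = \frac{\frac{4}{5} \frac{1}{-882} \left(38 - 882 - 257\right)}{-951335} = \frac{4}{5} \left(- \frac{1}{882}\right) \left(-1101\right) \left(- \frac{1}{951335}\right) = \frac{734}{735} \left(- \frac{1}{951335}\right) = - \frac{734}{699231225}$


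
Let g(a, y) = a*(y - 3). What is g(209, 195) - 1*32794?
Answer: 7334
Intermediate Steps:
g(a, y) = a*(-3 + y)
g(209, 195) - 1*32794 = 209*(-3 + 195) - 1*32794 = 209*192 - 32794 = 40128 - 32794 = 7334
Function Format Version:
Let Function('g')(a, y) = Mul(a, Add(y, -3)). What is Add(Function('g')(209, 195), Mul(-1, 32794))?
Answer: 7334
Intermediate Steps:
Function('g')(a, y) = Mul(a, Add(-3, y))
Add(Function('g')(209, 195), Mul(-1, 32794)) = Add(Mul(209, Add(-3, 195)), Mul(-1, 32794)) = Add(Mul(209, 192), -32794) = Add(40128, -32794) = 7334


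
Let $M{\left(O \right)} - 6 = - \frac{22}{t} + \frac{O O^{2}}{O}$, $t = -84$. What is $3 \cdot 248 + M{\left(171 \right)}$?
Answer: $\frac{1259633}{42} \approx 29991.0$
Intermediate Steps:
$M{\left(O \right)} = \frac{263}{42} + O^{2}$ ($M{\left(O \right)} = 6 + \left(- \frac{22}{-84} + \frac{O O^{2}}{O}\right) = 6 + \left(\left(-22\right) \left(- \frac{1}{84}\right) + \frac{O^{3}}{O}\right) = 6 + \left(\frac{11}{42} + O^{2}\right) = \frac{263}{42} + O^{2}$)
$3 \cdot 248 + M{\left(171 \right)} = 3 \cdot 248 + \left(\frac{263}{42} + 171^{2}\right) = 744 + \left(\frac{263}{42} + 29241\right) = 744 + \frac{1228385}{42} = \frac{1259633}{42}$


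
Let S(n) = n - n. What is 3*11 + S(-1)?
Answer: 33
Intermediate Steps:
S(n) = 0
3*11 + S(-1) = 3*11 + 0 = 33 + 0 = 33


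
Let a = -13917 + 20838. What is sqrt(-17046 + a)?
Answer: 45*I*sqrt(5) ≈ 100.62*I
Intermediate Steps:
a = 6921
sqrt(-17046 + a) = sqrt(-17046 + 6921) = sqrt(-10125) = 45*I*sqrt(5)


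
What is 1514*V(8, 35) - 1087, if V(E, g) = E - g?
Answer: -41965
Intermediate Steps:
1514*V(8, 35) - 1087 = 1514*(8 - 1*35) - 1087 = 1514*(8 - 35) - 1087 = 1514*(-27) - 1087 = -40878 - 1087 = -41965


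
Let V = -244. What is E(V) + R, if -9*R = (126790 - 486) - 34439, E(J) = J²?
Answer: 443959/9 ≈ 49329.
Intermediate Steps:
R = -91865/9 (R = -((126790 - 486) - 34439)/9 = -(126304 - 34439)/9 = -⅑*91865 = -91865/9 ≈ -10207.)
E(V) + R = (-244)² - 91865/9 = 59536 - 91865/9 = 443959/9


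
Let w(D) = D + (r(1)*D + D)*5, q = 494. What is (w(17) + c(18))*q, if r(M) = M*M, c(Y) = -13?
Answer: 85956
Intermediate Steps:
r(M) = M²
w(D) = 11*D (w(D) = D + (1²*D + D)*5 = D + (1*D + D)*5 = D + (D + D)*5 = D + (2*D)*5 = D + 10*D = 11*D)
(w(17) + c(18))*q = (11*17 - 13)*494 = (187 - 13)*494 = 174*494 = 85956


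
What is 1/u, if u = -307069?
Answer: -1/307069 ≈ -3.2566e-6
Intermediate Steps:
1/u = 1/(-307069) = -1/307069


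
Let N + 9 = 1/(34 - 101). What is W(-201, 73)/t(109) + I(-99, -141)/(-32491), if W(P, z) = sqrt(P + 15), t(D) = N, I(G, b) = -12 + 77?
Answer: -65/32491 - 67*I*sqrt(186)/604 ≈ -0.0020006 - 1.5128*I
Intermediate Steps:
I(G, b) = 65
N = -604/67 (N = -9 + 1/(34 - 101) = -9 + 1/(-67) = -9 - 1/67 = -604/67 ≈ -9.0149)
t(D) = -604/67
W(P, z) = sqrt(15 + P)
W(-201, 73)/t(109) + I(-99, -141)/(-32491) = sqrt(15 - 201)/(-604/67) + 65/(-32491) = sqrt(-186)*(-67/604) + 65*(-1/32491) = (I*sqrt(186))*(-67/604) - 65/32491 = -67*I*sqrt(186)/604 - 65/32491 = -65/32491 - 67*I*sqrt(186)/604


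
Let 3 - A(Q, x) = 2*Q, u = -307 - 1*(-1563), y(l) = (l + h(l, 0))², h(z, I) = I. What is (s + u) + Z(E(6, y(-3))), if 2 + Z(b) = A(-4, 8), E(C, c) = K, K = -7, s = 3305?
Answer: 4570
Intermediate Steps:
y(l) = l² (y(l) = (l + 0)² = l²)
u = 1256 (u = -307 + 1563 = 1256)
A(Q, x) = 3 - 2*Q
E(C, c) = -7
Z(b) = 9 (Z(b) = -2 + (3 - 2*(-4)) = -2 + (3 + 8) = -2 + 11 = 9)
(s + u) + Z(E(6, y(-3))) = (3305 + 1256) + 9 = 4561 + 9 = 4570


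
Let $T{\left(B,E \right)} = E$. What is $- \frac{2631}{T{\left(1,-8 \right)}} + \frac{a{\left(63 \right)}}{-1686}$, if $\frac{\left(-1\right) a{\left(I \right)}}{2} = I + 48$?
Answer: $\frac{739607}{2248} \approx 329.01$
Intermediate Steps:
$a{\left(I \right)} = -96 - 2 I$ ($a{\left(I \right)} = - 2 \left(I + 48\right) = - 2 \left(48 + I\right) = -96 - 2 I$)
$- \frac{2631}{T{\left(1,-8 \right)}} + \frac{a{\left(63 \right)}}{-1686} = - \frac{2631}{-8} + \frac{-96 - 126}{-1686} = \left(-2631\right) \left(- \frac{1}{8}\right) + \left(-96 - 126\right) \left(- \frac{1}{1686}\right) = \frac{2631}{8} - - \frac{37}{281} = \frac{2631}{8} + \frac{37}{281} = \frac{739607}{2248}$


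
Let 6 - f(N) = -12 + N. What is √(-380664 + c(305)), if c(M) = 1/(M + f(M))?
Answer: I*√13703902/6 ≈ 616.98*I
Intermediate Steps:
f(N) = 18 - N (f(N) = 6 - (-12 + N) = 6 + (12 - N) = 18 - N)
c(M) = 1/18 (c(M) = 1/(M + (18 - M)) = 1/18)
√(-380664 + c(305)) = √(-380664 + 1/18) = √(-6851951/18) = I*√13703902/6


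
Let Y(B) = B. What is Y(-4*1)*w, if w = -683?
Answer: 2732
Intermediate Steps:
Y(-4*1)*w = -4*1*(-683) = -4*(-683) = 2732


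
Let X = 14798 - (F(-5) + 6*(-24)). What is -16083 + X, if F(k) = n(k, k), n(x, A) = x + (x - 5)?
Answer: -1126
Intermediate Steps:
n(x, A) = -5 + 2*x (n(x, A) = x + (-5 + x) = -5 + 2*x)
F(k) = -5 + 2*k
X = 14957 (X = 14798 - ((-5 + 2*(-5)) + 6*(-24)) = 14798 - ((-5 - 10) - 144) = 14798 - (-15 - 144) = 14798 - 1*(-159) = 14798 + 159 = 14957)
-16083 + X = -16083 + 14957 = -1126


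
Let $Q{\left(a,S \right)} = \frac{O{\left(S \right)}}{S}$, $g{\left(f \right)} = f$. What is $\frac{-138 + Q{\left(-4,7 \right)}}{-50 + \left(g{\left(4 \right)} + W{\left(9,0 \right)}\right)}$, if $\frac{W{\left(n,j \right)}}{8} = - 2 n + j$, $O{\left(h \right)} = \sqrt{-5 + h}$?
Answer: $\frac{69}{95} - \frac{\sqrt{2}}{1330} \approx 0.72525$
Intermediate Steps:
$W{\left(n,j \right)} = - 16 n + 8 j$ ($W{\left(n,j \right)} = 8 \left(- 2 n + j\right) = 8 \left(j - 2 n\right) = - 16 n + 8 j$)
$Q{\left(a,S \right)} = \frac{\sqrt{-5 + S}}{S}$
$\frac{-138 + Q{\left(-4,7 \right)}}{-50 + \left(g{\left(4 \right)} + W{\left(9,0 \right)}\right)} = \frac{-138 + \frac{\sqrt{-5 + 7}}{7}}{-50 + \left(4 + \left(\left(-16\right) 9 + 8 \cdot 0\right)\right)} = \frac{-138 + \frac{\sqrt{2}}{7}}{-50 + \left(4 + \left(-144 + 0\right)\right)} = \frac{-138 + \frac{\sqrt{2}}{7}}{-50 + \left(4 - 144\right)} = \frac{-138 + \frac{\sqrt{2}}{7}}{-50 - 140} = \frac{-138 + \frac{\sqrt{2}}{7}}{-190} = \left(-138 + \frac{\sqrt{2}}{7}\right) \left(- \frac{1}{190}\right) = \frac{69}{95} - \frac{\sqrt{2}}{1330}$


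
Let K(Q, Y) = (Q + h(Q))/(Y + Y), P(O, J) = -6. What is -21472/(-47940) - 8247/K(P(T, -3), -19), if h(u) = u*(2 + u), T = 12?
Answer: 69556071/3995 ≈ 17411.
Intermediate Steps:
K(Q, Y) = (Q + Q*(2 + Q))/(2*Y) (K(Q, Y) = (Q + Q*(2 + Q))/(Y + Y) = (Q + Q*(2 + Q))/((2*Y)) = (Q + Q*(2 + Q))*(1/(2*Y)) = (Q + Q*(2 + Q))/(2*Y))
-21472/(-47940) - 8247/K(P(T, -3), -19) = -21472/(-47940) - 8247*19/(3*(3 - 6)) = -21472*(-1/47940) - 8247/((½)*(-6)*(-1/19)*(-3)) = 5368/11985 - 8247/(-9/19) = 5368/11985 - 8247*(-19/9) = 5368/11985 + 52231/3 = 69556071/3995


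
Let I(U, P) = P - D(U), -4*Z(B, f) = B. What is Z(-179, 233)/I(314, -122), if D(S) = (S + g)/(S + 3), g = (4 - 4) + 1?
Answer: -56743/155956 ≈ -0.36384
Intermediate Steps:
g = 1 (g = 0 + 1 = 1)
Z(B, f) = -B/4
D(S) = (1 + S)/(3 + S) (D(S) = (S + 1)/(S + 3) = (1 + S)/(3 + S))
I(U, P) = P - (1 + U)/(3 + U)
Z(-179, 233)/I(314, -122) = (-1/4*(-179))/(((-1 - 1*314 - 122*(3 + 314))/(3 + 314))) = 179/(4*(((-1 - 314 - 122*317)/317))) = 179/(4*(((-1 - 314 - 38674)/317))) = 179/(4*(((1/317)*(-38989)))) = 179/(4*(-38989/317)) = (179/4)*(-317/38989) = -56743/155956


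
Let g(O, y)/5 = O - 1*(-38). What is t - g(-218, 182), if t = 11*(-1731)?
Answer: -18141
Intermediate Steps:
g(O, y) = 190 + 5*O (g(O, y) = 5*(O - 1*(-38)) = 5*(O + 38) = 5*(38 + O) = 190 + 5*O)
t = -19041
t - g(-218, 182) = -19041 - (190 + 5*(-218)) = -19041 - (190 - 1090) = -19041 - 1*(-900) = -19041 + 900 = -18141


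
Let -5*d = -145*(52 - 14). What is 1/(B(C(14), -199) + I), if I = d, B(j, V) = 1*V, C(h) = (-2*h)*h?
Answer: 1/903 ≈ 0.0011074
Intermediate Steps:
C(h) = -2*h²
B(j, V) = V
d = 1102 (d = -(-29)*(52 - 14) = -(-29)*38 = -⅕*(-5510) = 1102)
I = 1102
1/(B(C(14), -199) + I) = 1/(-199 + 1102) = 1/903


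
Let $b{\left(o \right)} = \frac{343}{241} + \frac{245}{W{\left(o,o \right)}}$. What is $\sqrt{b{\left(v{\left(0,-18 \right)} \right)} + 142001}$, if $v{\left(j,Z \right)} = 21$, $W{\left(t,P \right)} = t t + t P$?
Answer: $\frac{\sqrt{296915719594}}{1446} \approx 376.83$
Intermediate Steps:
$W{\left(t,P \right)} = t^{2} + P t$
$b{\left(o \right)} = \frac{343}{241} + \frac{245}{2 o^{2}}$ ($b{\left(o \right)} = \frac{343}{241} + \frac{245}{o \left(o + o\right)} = 343 \cdot \frac{1}{241} + \frac{245}{o 2 o} = \frac{343}{241} + \frac{245}{2 o^{2}}$)
$\sqrt{b{\left(v{\left(0,-18 \right)} \right)} + 142001} = \sqrt{\left(\frac{343}{241} + \frac{245}{2 \cdot 441}\right) + 142001} = \sqrt{\left(\frac{343}{241} + \frac{245}{2} \cdot \frac{1}{441}\right) + 142001} = \sqrt{\left(\frac{343}{241} + \frac{5}{18}\right) + 142001} = \sqrt{\frac{7379}{4338} + 142001} = \sqrt{\frac{616007717}{4338}} = \frac{\sqrt{296915719594}}{1446}$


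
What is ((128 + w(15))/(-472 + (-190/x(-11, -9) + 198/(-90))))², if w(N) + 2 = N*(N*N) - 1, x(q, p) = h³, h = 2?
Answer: 4900000000/99181681 ≈ 49.404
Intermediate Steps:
x(q, p) = 8 (x(q, p) = 2³ = 8)
w(N) = -3 + N³ (w(N) = -2 + (N*(N*N) - 1) = -2 + (N*N² - 1) = -2 + (N³ - 1) = -2 + (-1 + N³) = -3 + N³)
((128 + w(15))/(-472 + (-190/x(-11, -9) + 198/(-90))))² = ((128 + (-3 + 15³))/(-472 + (-190/8 + 198/(-90))))² = ((128 + (-3 + 3375))/(-472 + (-190*⅛ + 198*(-1/90))))² = ((128 + 3372)/(-472 + (-95/4 - 11/5)))² = (3500/(-472 - 519/20))² = (3500/(-9959/20))² = (3500*(-20/9959))² = (-70000/9959)² = 4900000000/99181681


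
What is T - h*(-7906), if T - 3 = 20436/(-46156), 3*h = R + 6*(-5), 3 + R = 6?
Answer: -821016498/11539 ≈ -71152.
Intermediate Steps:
R = 3 (R = -3 + 6 = 3)
h = -9 (h = (3 + 6*(-5))/3 = (3 - 30)/3 = (⅓)*(-27) = -9)
T = 29508/11539 (T = 3 + 20436/(-46156) = 3 + 20436*(-1/46156) = 3 - 5109/11539 = 29508/11539 ≈ 2.5572)
T - h*(-7906) = 29508/11539 - (-9)*(-7906) = 29508/11539 - 1*71154 = 29508/11539 - 71154 = -821016498/11539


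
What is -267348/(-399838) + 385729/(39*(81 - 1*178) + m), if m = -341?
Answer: -76563284375/824465956 ≈ -92.864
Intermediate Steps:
-267348/(-399838) + 385729/(39*(81 - 1*178) + m) = -267348/(-399838) + 385729/(39*(81 - 1*178) - 341) = -267348*(-1/399838) + 385729/(39*(81 - 178) - 341) = 133674/199919 + 385729/(39*(-97) - 341) = 133674/199919 + 385729/(-3783 - 341) = 133674/199919 + 385729/(-4124) = 133674/199919 + 385729*(-1/4124) = 133674/199919 - 385729/4124 = -76563284375/824465956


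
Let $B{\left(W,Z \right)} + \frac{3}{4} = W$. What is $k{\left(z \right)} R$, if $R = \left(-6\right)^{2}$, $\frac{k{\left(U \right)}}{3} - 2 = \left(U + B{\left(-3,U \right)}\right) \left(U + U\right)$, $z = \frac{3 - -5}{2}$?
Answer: $432$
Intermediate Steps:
$B{\left(W,Z \right)} = - \frac{3}{4} + W$
$z = 4$ ($z = \left(3 + 5\right) \frac{1}{2} = 8 \cdot \frac{1}{2} = 4$)
$k{\left(U \right)} = 6 + 6 U \left(- \frac{15}{4} + U\right)$ ($k{\left(U \right)} = 6 + 3 \left(U - \frac{15}{4}\right) \left(U + U\right) = 6 + 3 \left(U - \frac{15}{4}\right) 2 U = 6 + 3 \left(- \frac{15}{4} + U\right) 2 U = 6 + 3 \cdot 2 U \left(- \frac{15}{4} + U\right) = 6 + 6 U \left(- \frac{15}{4} + U\right)$)
$R = 36$
$k{\left(z \right)} R = \left(6 + 6 \cdot 4^{2} - 90\right) 36 = \left(6 + 6 \cdot 16 - 90\right) 36 = \left(6 + 96 - 90\right) 36 = 12 \cdot 36 = 432$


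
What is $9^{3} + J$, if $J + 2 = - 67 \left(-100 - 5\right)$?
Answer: $7762$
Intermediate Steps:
$J = 7033$ ($J = -2 - 67 \left(-100 - 5\right) = -2 - -7035 = -2 + 7035 = 7033$)
$9^{3} + J = 9^{3} + 7033 = 729 + 7033 = 7762$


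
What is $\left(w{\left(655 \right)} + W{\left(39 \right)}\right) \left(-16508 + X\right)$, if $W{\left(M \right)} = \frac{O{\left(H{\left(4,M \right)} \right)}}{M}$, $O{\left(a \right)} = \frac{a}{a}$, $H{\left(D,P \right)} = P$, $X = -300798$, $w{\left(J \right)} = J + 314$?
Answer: $- \frac{11991628352}{39} \approx -3.0748 \cdot 10^{8}$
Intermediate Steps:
$w{\left(J \right)} = 314 + J$
$O{\left(a \right)} = 1$
$W{\left(M \right)} = \frac{1}{M}$ ($W{\left(M \right)} = 1 \frac{1}{M} = \frac{1}{M}$)
$\left(w{\left(655 \right)} + W{\left(39 \right)}\right) \left(-16508 + X\right) = \left(\left(314 + 655\right) + \frac{1}{39}\right) \left(-16508 - 300798\right) = \left(969 + \frac{1}{39}\right) \left(-317306\right) = \frac{37792}{39} \left(-317306\right) = - \frac{11991628352}{39}$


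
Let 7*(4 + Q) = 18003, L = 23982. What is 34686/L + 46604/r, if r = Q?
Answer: 1407846791/71846075 ≈ 19.595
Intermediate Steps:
Q = 17975/7 (Q = -4 + (⅐)*18003 = -4 + 18003/7 = 17975/7 ≈ 2567.9)
r = 17975/7 ≈ 2567.9
34686/L + 46604/r = 34686/23982 + 46604/(17975/7) = 34686*(1/23982) + 46604*(7/17975) = 5781/3997 + 326228/17975 = 1407846791/71846075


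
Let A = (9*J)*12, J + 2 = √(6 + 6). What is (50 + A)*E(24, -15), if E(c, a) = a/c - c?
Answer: 16351/4 - 5319*√3 ≈ -5125.0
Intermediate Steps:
J = -2 + 2*√3 (J = -2 + √(6 + 6) = -2 + √12 = -2 + 2*√3 ≈ 1.4641)
A = -216 + 216*√3 (A = (9*(-2 + 2*√3))*12 = (-18 + 18*√3)*12 = -216 + 216*√3 ≈ 158.12)
E(c, a) = -c + a/c
(50 + A)*E(24, -15) = (50 + (-216 + 216*√3))*(-1*24 - 15/24) = (-166 + 216*√3)*(-24 - 15*1/24) = (-166 + 216*√3)*(-24 - 5/8) = (-166 + 216*√3)*(-197/8) = 16351/4 - 5319*√3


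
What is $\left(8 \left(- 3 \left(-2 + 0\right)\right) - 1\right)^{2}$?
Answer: $2209$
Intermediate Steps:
$\left(8 \left(- 3 \left(-2 + 0\right)\right) - 1\right)^{2} = \left(8 \left(\left(-3\right) \left(-2\right)\right) - 1\right)^{2} = \left(8 \cdot 6 - 1\right)^{2} = \left(48 - 1\right)^{2} = 47^{2} = 2209$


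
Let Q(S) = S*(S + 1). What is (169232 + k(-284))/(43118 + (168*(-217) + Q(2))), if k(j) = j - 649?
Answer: 168299/6668 ≈ 25.240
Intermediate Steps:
k(j) = -649 + j
Q(S) = S*(1 + S)
(169232 + k(-284))/(43118 + (168*(-217) + Q(2))) = (169232 + (-649 - 284))/(43118 + (168*(-217) + 2*(1 + 2))) = (169232 - 933)/(43118 + (-36456 + 2*3)) = 168299/(43118 + (-36456 + 6)) = 168299/(43118 - 36450) = 168299/6668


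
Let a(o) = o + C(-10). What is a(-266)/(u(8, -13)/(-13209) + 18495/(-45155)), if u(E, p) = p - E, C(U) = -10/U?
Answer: 301066447/463528 ≈ 649.51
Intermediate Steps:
a(o) = 1 + o (a(o) = o - 10/(-10) = o - 10*(-⅒) = o + 1 = 1 + o)
a(-266)/(u(8, -13)/(-13209) + 18495/(-45155)) = (1 - 266)/((-13 - 1*8)/(-13209) + 18495/(-45155)) = -265/((-13 - 8)*(-1/13209) + 18495*(-1/45155)) = -265/(-21*(-1/13209) - 3699/9031) = -265/(1/629 - 3699/9031) = -265/(-2317640/5680499) = -265*(-5680499/2317640) = 301066447/463528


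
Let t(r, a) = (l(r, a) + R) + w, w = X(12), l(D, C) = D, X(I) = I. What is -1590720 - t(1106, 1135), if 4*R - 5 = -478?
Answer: -6366879/4 ≈ -1.5917e+6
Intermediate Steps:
R = -473/4 (R = 5/4 + (¼)*(-478) = 5/4 - 239/2 = -473/4 ≈ -118.25)
w = 12
t(r, a) = -425/4 + r (t(r, a) = (r - 473/4) + 12 = (-473/4 + r) + 12 = -425/4 + r)
-1590720 - t(1106, 1135) = -1590720 - (-425/4 + 1106) = -1590720 - 1*3999/4 = -1590720 - 3999/4 = -6366879/4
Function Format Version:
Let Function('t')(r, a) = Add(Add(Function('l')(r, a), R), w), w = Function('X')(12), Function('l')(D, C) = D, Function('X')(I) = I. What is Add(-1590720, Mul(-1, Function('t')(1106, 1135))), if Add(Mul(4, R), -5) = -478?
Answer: Rational(-6366879, 4) ≈ -1.5917e+6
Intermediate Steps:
R = Rational(-473, 4) (R = Add(Rational(5, 4), Mul(Rational(1, 4), -478)) = Add(Rational(5, 4), Rational(-239, 2)) = Rational(-473, 4) ≈ -118.25)
w = 12
Function('t')(r, a) = Add(Rational(-425, 4), r) (Function('t')(r, a) = Add(Add(r, Rational(-473, 4)), 12) = Add(Add(Rational(-473, 4), r), 12) = Add(Rational(-425, 4), r))
Add(-1590720, Mul(-1, Function('t')(1106, 1135))) = Add(-1590720, Mul(-1, Add(Rational(-425, 4), 1106))) = Add(-1590720, Mul(-1, Rational(3999, 4))) = Add(-1590720, Rational(-3999, 4)) = Rational(-6366879, 4)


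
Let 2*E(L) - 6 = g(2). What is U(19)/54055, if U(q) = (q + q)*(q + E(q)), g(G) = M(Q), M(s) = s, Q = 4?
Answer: 48/2845 ≈ 0.016872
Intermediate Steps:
g(G) = 4
E(L) = 5 (E(L) = 3 + (1/2)*4 = 3 + 2 = 5)
U(q) = 2*q*(5 + q) (U(q) = (q + q)*(q + 5) = (2*q)*(5 + q) = 2*q*(5 + q))
U(19)/54055 = (2*19*(5 + 19))/54055 = (2*19*24)*(1/54055) = 912*(1/54055) = 48/2845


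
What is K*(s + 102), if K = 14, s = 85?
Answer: 2618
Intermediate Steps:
K*(s + 102) = 14*(85 + 102) = 14*187 = 2618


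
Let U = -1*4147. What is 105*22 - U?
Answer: 6457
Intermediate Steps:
U = -4147
105*22 - U = 105*22 - 1*(-4147) = 2310 + 4147 = 6457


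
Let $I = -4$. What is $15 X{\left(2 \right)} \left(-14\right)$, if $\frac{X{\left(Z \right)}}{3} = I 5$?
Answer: $12600$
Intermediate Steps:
$X{\left(Z \right)} = -60$ ($X{\left(Z \right)} = 3 \left(\left(-4\right) 5\right) = 3 \left(-20\right) = -60$)
$15 X{\left(2 \right)} \left(-14\right) = 15 \left(-60\right) \left(-14\right) = \left(-900\right) \left(-14\right) = 12600$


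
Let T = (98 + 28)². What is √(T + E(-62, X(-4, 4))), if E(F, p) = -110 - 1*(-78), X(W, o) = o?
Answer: 2*√3961 ≈ 125.87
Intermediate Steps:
E(F, p) = -32 (E(F, p) = -110 + 78 = -32)
T = 15876 (T = 126² = 15876)
√(T + E(-62, X(-4, 4))) = √(15876 - 32) = √15844 = 2*√3961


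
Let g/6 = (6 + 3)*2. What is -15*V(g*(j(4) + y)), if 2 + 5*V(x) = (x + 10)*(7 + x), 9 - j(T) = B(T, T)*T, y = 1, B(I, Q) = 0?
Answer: -3554484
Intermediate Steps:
g = 108 (g = 6*((6 + 3)*2) = 6*(9*2) = 6*18 = 108)
j(T) = 9 (j(T) = 9 - 0*T = 9 - 1*0 = 9 + 0 = 9)
V(x) = -⅖ + (7 + x)*(10 + x)/5 (V(x) = -⅖ + ((x + 10)*(7 + x))/5 = -⅖ + ((10 + x)*(7 + x))/5 = -⅖ + ((7 + x)*(10 + x))/5 = -⅖ + (7 + x)*(10 + x)/5)
-15*V(g*(j(4) + y)) = -15*(68/5 + (108*(9 + 1))²/5 + 17*(108*(9 + 1))/5) = -15*(68/5 + (108*10)²/5 + 17*(108*10)/5) = -15*(68/5 + (⅕)*1080² + (17/5)*1080) = -15*(68/5 + (⅕)*1166400 + 3672) = -15*(68/5 + 233280 + 3672) = -15*1184828/5 = -3554484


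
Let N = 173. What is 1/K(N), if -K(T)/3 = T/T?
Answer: -1/3 ≈ -0.33333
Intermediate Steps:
K(T) = -3 (K(T) = -3*T/T = -3*1 = -3)
1/K(N) = 1/(-3) = -1/3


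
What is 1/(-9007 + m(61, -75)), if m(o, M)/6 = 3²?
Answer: -1/8953 ≈ -0.00011169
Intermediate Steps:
m(o, M) = 54 (m(o, M) = 6*3² = 6*9 = 54)
1/(-9007 + m(61, -75)) = 1/(-9007 + 54) = 1/(-8953) = -1/8953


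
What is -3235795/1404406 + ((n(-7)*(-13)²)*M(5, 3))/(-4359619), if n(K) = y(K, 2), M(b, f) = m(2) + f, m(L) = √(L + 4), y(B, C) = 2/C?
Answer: -14107545395947/6122675081314 - 169*√6/4359619 ≈ -2.3042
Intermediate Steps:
m(L) = √(4 + L)
M(b, f) = f + √6 (M(b, f) = √(4 + 2) + f = √6 + f = f + √6)
n(K) = 1 (n(K) = 2/2 = 2*(½) = 1)
-3235795/1404406 + ((n(-7)*(-13)²)*M(5, 3))/(-4359619) = -3235795/1404406 + ((1*(-13)²)*(3 + √6))/(-4359619) = -3235795*1/1404406 + ((1*169)*(3 + √6))*(-1/4359619) = -3235795/1404406 + (169*(3 + √6))*(-1/4359619) = -3235795/1404406 + (507 + 169*√6)*(-1/4359619) = -3235795/1404406 + (-507/4359619 - 169*√6/4359619) = -14107545395947/6122675081314 - 169*√6/4359619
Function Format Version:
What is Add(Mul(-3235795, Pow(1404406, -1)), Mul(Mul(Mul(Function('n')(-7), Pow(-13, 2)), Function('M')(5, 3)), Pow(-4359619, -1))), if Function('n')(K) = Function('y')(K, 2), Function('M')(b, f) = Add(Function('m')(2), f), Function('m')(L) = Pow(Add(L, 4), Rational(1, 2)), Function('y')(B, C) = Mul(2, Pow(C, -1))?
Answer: Add(Rational(-14107545395947, 6122675081314), Mul(Rational(-169, 4359619), Pow(6, Rational(1, 2)))) ≈ -2.3042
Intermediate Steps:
Function('m')(L) = Pow(Add(4, L), Rational(1, 2))
Function('M')(b, f) = Add(f, Pow(6, Rational(1, 2))) (Function('M')(b, f) = Add(Pow(Add(4, 2), Rational(1, 2)), f) = Add(Pow(6, Rational(1, 2)), f) = Add(f, Pow(6, Rational(1, 2))))
Function('n')(K) = 1 (Function('n')(K) = Mul(2, Pow(2, -1)) = Mul(2, Rational(1, 2)) = 1)
Add(Mul(-3235795, Pow(1404406, -1)), Mul(Mul(Mul(Function('n')(-7), Pow(-13, 2)), Function('M')(5, 3)), Pow(-4359619, -1))) = Add(Mul(-3235795, Pow(1404406, -1)), Mul(Mul(Mul(1, Pow(-13, 2)), Add(3, Pow(6, Rational(1, 2)))), Pow(-4359619, -1))) = Add(Mul(-3235795, Rational(1, 1404406)), Mul(Mul(Mul(1, 169), Add(3, Pow(6, Rational(1, 2)))), Rational(-1, 4359619))) = Add(Rational(-3235795, 1404406), Mul(Mul(169, Add(3, Pow(6, Rational(1, 2)))), Rational(-1, 4359619))) = Add(Rational(-3235795, 1404406), Mul(Add(507, Mul(169, Pow(6, Rational(1, 2)))), Rational(-1, 4359619))) = Add(Rational(-3235795, 1404406), Add(Rational(-507, 4359619), Mul(Rational(-169, 4359619), Pow(6, Rational(1, 2))))) = Add(Rational(-14107545395947, 6122675081314), Mul(Rational(-169, 4359619), Pow(6, Rational(1, 2))))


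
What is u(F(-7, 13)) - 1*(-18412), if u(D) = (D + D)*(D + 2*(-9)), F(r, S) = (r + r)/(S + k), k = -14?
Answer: 18300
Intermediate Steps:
F(r, S) = 2*r/(-14 + S) (F(r, S) = (r + r)/(S - 14) = (2*r)/(-14 + S) = 2*r/(-14 + S))
u(D) = 2*D*(-18 + D) (u(D) = (2*D)*(D - 18) = (2*D)*(-18 + D) = 2*D*(-18 + D))
u(F(-7, 13)) - 1*(-18412) = 2*(2*(-7)/(-14 + 13))*(-18 + 2*(-7)/(-14 + 13)) - 1*(-18412) = 2*(2*(-7)/(-1))*(-18 + 2*(-7)/(-1)) + 18412 = 2*(2*(-7)*(-1))*(-18 + 2*(-7)*(-1)) + 18412 = 2*14*(-18 + 14) + 18412 = 2*14*(-4) + 18412 = -112 + 18412 = 18300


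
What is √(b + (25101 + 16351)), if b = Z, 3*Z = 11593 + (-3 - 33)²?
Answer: √411735/3 ≈ 213.89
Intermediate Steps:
Z = 12889/3 (Z = (11593 + (-3 - 33)²)/3 = (11593 + (-36)²)/3 = (11593 + 1296)/3 = (⅓)*12889 = 12889/3 ≈ 4296.3)
b = 12889/3 ≈ 4296.3
√(b + (25101 + 16351)) = √(12889/3 + (25101 + 16351)) = √(12889/3 + 41452) = √(137245/3) = √411735/3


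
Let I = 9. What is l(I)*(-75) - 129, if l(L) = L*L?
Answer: -6204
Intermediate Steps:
l(L) = L**2
l(I)*(-75) - 129 = 9**2*(-75) - 129 = 81*(-75) - 129 = -6075 - 129 = -6204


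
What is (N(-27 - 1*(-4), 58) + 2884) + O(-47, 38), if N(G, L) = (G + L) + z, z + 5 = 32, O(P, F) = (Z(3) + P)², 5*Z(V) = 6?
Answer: 126091/25 ≈ 5043.6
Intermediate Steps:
Z(V) = 6/5 (Z(V) = (⅕)*6 = 6/5)
O(P, F) = (6/5 + P)²
z = 27 (z = -5 + 32 = 27)
N(G, L) = 27 + G + L (N(G, L) = (G + L) + 27 = 27 + G + L)
(N(-27 - 1*(-4), 58) + 2884) + O(-47, 38) = ((27 + (-27 - 1*(-4)) + 58) + 2884) + (6 + 5*(-47))²/25 = ((27 + (-27 + 4) + 58) + 2884) + (6 - 235)²/25 = ((27 - 23 + 58) + 2884) + (1/25)*(-229)² = (62 + 2884) + (1/25)*52441 = 2946 + 52441/25 = 126091/25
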